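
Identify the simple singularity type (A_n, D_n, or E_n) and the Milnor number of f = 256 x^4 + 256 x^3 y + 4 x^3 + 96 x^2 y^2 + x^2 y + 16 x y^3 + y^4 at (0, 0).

Type D_5, Milnor number mu = 5.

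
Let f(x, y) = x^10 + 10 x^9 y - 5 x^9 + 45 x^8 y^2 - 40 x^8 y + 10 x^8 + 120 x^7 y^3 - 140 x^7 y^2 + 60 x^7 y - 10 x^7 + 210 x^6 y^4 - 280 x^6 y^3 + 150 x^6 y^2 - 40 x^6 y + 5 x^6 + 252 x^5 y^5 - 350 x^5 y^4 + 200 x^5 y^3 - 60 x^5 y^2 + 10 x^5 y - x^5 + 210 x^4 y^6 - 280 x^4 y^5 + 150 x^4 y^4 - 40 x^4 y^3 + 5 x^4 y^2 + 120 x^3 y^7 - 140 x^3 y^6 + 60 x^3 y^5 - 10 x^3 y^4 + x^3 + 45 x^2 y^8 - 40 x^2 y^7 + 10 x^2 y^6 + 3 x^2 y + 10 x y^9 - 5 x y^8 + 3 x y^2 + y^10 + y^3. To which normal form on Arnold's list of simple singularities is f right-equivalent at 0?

The Hessian of f at 0 has rank 0. Corank 2; j^3 = (x + y)^3 is a perfect cube, so E-series; the 5-jet and mu = 8 give E_8.

E_{8}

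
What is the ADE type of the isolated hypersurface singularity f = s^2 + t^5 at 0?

A4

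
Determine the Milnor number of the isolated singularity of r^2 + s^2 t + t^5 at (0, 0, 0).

The Hessian of f at 0 is [[0, 0, 0], [0, 0, 0], [0, 0, 2]] with rank 1, so corank 2. A Groebner basis of the Jacobian ideal J(f) in C{s,t,r} is {s^2/5 + t^4, s^3, s*t, r}; counting standard monomials gives mu = 6. Corank 2; j^3 = s^2*t has shape L^2 M (L != M), so D-series; mu = 6 gives D_6.

6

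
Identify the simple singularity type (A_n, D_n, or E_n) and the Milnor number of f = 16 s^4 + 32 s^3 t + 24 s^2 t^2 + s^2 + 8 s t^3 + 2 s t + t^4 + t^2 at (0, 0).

Type A_{3}, Milnor number mu = 3.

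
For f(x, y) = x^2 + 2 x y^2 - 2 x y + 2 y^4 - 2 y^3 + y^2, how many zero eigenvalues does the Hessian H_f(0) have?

The Hessian at 0 is [[2, -2], [-2, 2]] of rank 1; hence corank 1.

1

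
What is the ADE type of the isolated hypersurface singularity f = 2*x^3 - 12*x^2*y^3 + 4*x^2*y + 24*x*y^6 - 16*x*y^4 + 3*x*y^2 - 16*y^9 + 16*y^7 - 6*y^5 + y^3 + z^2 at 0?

The Hessian of f at 0 is [[0, 0, 0], [0, 0, 0], [0, 0, 2]] with rank 1, so corank 2. A Groebner basis of the Jacobian ideal J(f) in C{x,y,z} is {y^3, x^2 - 3*y^2/2, x*y + 3*y^2/2, z}; counting standard monomials gives mu = 4. Corank 2; j^3 = (x + y)*(2*x^2 + 2*x*y + y^2) splits into three distinct lines over C (the quadratic factor has nonzero discriminant), so D_4.

D4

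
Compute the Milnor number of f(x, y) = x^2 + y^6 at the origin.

5

The Hessian of f at 0 has rank 1. Corank 1: A-series; mu = 5 gives A_5.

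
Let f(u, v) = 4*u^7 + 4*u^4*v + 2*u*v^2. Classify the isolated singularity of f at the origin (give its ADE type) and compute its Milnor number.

The Hessian of f at 0 has rank 0. Corank 2; j^3 = 2*u*v^2 has shape L^2 M (L != M), so D-series; mu = 8 gives D_8.

Type D_8, Milnor number mu = 8.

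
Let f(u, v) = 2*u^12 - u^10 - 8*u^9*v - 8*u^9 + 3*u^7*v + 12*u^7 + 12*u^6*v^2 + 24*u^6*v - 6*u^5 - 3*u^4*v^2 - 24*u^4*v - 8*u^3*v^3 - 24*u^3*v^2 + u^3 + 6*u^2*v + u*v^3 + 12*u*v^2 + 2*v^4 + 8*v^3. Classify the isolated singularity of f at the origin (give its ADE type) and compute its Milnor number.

Type E7, Milnor number mu = 7.

The Hessian of f at 0 has rank 0. Corank 2; j^3 = (u + 2*v)^3 is a perfect cube, so E-series; the 4-jet and mu = 7 give E_7.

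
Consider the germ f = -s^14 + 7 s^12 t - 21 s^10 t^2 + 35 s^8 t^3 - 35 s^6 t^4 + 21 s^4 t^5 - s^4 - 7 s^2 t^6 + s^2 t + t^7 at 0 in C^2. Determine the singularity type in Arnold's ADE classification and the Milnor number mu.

Type D8, Milnor number mu = 8.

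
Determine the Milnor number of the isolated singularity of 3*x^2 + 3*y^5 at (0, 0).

4

The Hessian of f at 0 has rank 1. Corank 1: A-series; mu = 4 gives A_4.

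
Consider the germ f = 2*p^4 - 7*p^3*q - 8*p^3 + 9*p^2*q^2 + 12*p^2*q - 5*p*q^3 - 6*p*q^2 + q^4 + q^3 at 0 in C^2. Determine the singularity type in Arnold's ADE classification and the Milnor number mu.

The Hessian of f at 0 has rank 0. Corank 2; j^3 = -(2*p - q)^3 is a perfect cube, so E-series; the 4-jet and mu = 7 give E_7.

Type E_7, Milnor number mu = 7.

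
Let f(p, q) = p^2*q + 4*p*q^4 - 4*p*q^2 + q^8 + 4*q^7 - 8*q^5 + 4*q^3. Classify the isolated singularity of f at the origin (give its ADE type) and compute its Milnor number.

The Hessian of f at 0 is [[0, 0], [0, 0]] with rank 0, so corank 2. A Groebner basis of the Jacobian ideal J(f) in C{p,q} is {p^2*q^2 + 4*p^2*q + 2*p^2 - 16*p*q^2 - 6*p*q + 16*q^3 + 4*q^2, p^2*q + p^2/2 + p*q^3 - 4*p*q^2 - p*q + 4*q^3, p*q/2 + q^4 - q^2, p^3 - 6*p^2*q + 12*p*q^2 - 8*q^3}; counting standard monomials gives mu = 9. Corank 2; j^3 = q*(p - 2*q)^2 has shape L^2 M (L != M), so D-series; mu = 9 gives D_9.

Type D_9, Milnor number mu = 9.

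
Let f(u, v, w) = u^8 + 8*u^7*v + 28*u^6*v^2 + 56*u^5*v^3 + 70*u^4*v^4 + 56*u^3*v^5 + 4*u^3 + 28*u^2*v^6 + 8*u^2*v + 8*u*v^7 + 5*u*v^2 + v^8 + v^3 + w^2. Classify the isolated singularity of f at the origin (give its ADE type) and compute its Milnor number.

Type D_9, Milnor number mu = 9.

The Hessian of f at 0 has rank 1. Corank 2; j^3 = (u + v)*(2*u + v)^2 has shape L^2 M (L != M), so D-series; mu = 9 gives D_9.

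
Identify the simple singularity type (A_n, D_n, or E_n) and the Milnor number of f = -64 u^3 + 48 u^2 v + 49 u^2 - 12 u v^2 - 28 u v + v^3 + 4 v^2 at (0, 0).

Type A_2, Milnor number mu = 2.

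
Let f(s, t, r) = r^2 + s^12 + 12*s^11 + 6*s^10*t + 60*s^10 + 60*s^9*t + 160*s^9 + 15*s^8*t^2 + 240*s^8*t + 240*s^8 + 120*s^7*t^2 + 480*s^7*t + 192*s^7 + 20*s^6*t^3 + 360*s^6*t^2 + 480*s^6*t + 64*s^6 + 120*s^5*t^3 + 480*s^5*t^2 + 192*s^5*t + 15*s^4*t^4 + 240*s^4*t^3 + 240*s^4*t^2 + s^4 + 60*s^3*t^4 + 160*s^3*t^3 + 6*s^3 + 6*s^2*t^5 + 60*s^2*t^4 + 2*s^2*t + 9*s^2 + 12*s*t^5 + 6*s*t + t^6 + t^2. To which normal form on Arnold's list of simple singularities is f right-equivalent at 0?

A_{5}

The Hessian of f at 0 has rank 2. Corank 1: A-series; mu = 5 gives A_5.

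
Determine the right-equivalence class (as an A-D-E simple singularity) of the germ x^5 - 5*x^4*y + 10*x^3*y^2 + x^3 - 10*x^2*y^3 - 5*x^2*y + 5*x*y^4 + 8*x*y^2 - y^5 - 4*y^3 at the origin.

The Hessian of f at 0 has rank 0. Corank 2; j^3 = (x - 2*y)^2*(x - y) has shape L^2 M (L != M), so D-series; mu = 6 gives D_6.

D_6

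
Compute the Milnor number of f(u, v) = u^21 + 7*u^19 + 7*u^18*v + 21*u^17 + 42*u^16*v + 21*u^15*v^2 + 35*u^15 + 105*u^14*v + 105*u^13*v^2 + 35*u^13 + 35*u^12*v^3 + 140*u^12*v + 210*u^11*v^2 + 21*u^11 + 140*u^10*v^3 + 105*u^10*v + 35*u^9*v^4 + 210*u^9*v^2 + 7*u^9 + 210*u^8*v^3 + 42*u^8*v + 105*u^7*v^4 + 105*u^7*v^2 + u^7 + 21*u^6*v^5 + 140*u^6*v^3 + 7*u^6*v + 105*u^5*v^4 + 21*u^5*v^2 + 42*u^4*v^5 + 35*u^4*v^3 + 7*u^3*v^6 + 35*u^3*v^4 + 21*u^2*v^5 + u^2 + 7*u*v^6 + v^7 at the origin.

6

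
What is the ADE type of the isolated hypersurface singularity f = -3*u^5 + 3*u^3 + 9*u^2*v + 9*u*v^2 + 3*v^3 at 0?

The Hessian of f at 0 has rank 0. Corank 2; j^3 = 3*(u + v)^3 is a perfect cube, so E-series; the 5-jet and mu = 8 give E_8.

E_{8}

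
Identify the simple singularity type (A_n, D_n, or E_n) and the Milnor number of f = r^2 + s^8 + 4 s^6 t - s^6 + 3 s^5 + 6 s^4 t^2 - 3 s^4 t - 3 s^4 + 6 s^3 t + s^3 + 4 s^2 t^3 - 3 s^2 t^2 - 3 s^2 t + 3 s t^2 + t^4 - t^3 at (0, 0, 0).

Type E_{6}, Milnor number mu = 6.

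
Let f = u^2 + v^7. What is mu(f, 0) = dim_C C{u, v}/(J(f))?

6

The Hessian of f at 0 is [[2, 0], [0, 0]] with rank 1, so corank 1. A Groebner basis of the Jacobian ideal J(f) in C{u,v} is {v^6, u}; counting standard monomials gives mu = 6. Corank 1: A-series; mu = 6 gives A_6.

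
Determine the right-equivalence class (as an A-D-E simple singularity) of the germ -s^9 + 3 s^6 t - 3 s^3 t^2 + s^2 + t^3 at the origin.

A2

The Hessian of f at 0 is [[2, 0], [0, 0]] with rank 1, so corank 1. A Groebner basis of the Jacobian ideal J(f) in C{s,t} is {t^2, s}; counting standard monomials gives mu = 2. Corank 1: A-series; mu = 2 gives A_2.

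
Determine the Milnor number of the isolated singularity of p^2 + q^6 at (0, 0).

The Hessian of f at 0 is [[2, 0], [0, 0]] with rank 1, so corank 1. A Groebner basis of the Jacobian ideal J(f) in C{p,q} is {q^5, p}; counting standard monomials gives mu = 5. Corank 1: A-series; mu = 5 gives A_5.

5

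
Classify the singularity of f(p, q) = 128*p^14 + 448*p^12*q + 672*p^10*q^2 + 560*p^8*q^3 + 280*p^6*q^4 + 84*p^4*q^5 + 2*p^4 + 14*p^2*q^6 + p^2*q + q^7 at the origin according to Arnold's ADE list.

D8

The Hessian of f at 0 is [[0, 0], [0, 0]] with rank 0, so corank 2. A Groebner basis of the Jacobian ideal J(f) in C{p,q} is {p^2/7 + q^6, p^3, p*q}; counting standard monomials gives mu = 8. Corank 2; j^3 = p^2*q has shape L^2 M (L != M), so D-series; mu = 8 gives D_8.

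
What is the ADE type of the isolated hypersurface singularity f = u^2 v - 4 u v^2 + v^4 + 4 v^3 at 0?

D_{5}

The Hessian of f at 0 has rank 0. Corank 2; j^3 = v*(u - 2*v)^2 has shape L^2 M (L != M), so D-series; mu = 5 gives D_5.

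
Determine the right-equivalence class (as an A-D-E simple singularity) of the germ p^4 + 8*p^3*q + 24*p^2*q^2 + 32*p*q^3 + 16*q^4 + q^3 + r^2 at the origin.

E_6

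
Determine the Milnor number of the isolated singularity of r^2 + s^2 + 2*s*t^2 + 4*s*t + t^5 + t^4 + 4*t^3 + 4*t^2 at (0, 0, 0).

The Hessian of f at 0 is [[2, 4, 0], [4, 8, 0], [0, 0, 2]] with rank 2, so corank 1. A Groebner basis of the Jacobian ideal J(f) in C{s,t,r} is {s^2 + 4*s*t - 4*s - 8*t, s + t^2 + 2*t, r}; counting standard monomials gives mu = 4. Corank 1: A-series; mu = 4 gives A_4.

4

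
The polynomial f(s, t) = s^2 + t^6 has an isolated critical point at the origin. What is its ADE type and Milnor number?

Type A5, Milnor number mu = 5.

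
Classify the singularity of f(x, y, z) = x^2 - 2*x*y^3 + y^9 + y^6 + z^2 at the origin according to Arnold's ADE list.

A_8

The Hessian of f at 0 is [[2, 0, 0], [0, 0, 0], [0, 0, 2]] with rank 2, so corank 1. A Groebner basis of the Jacobian ideal J(f) in C{x,y,z} is {x^2*y^2, x^3, -x + y^3, z}; counting standard monomials gives mu = 8. Corank 1: A-series; mu = 8 gives A_8.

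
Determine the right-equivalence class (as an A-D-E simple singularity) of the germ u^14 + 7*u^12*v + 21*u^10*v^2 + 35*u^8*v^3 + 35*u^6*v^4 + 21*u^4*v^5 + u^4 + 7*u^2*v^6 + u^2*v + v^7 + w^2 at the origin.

The Hessian of f at 0 is [[0, 0, 0], [0, 0, 0], [0, 0, 2]] with rank 1, so corank 2. A Groebner basis of the Jacobian ideal J(f) in C{u,v,w} is {u^2/7 + v^6, u^3, u*v, w}; counting standard monomials gives mu = 8. Corank 2; j^3 = u^2*v has shape L^2 M (L != M), so D-series; mu = 8 gives D_8.

D_8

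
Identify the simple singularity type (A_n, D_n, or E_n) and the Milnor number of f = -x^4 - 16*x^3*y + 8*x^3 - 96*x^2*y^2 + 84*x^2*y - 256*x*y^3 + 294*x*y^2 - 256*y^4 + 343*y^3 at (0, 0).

Type E_{6}, Milnor number mu = 6.

The Hessian of f at 0 has rank 0. Corank 2; j^3 = (2*x + 7*y)^3 is a perfect cube, so E-series; the 4-jet and mu = 6 give E_6.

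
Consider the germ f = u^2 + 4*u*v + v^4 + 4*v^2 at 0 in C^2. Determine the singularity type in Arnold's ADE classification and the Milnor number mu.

The Hessian of f at 0 is [[2, 4], [4, 8]] with rank 1, so corank 1. A Groebner basis of the Jacobian ideal J(f) in C{u,v} is {v^3, u + 2*v}; counting standard monomials gives mu = 3. Corank 1: A-series; mu = 3 gives A_3.

Type A_{3}, Milnor number mu = 3.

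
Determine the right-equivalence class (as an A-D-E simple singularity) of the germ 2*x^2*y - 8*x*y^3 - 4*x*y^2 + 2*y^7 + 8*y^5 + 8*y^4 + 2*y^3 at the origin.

D_8

The Hessian of f at 0 is [[0, 0], [0, 0]] with rank 0, so corank 2. A Groebner basis of the Jacobian ideal J(f) in C{x,y} is {x^2*y^2 - x^2*y + 4*x^2/7 + 5*x*y^2/14 - 23*x*y/28 + y^2/4, x^3 - 3*x^2*y + 8*x^2/7 + 5*x*y^2/7 - 23*x*y/14 + y^2/2, -x*y/2 + y^3 + y^2/2}; counting standard monomials gives mu = 8. Corank 2; j^3 = 2*y*(x - y)^2 has shape L^2 M (L != M), so D-series; mu = 8 gives D_8.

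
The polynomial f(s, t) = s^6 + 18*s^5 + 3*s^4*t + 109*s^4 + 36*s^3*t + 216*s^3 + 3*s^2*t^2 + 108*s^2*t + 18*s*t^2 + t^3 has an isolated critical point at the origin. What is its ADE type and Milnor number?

The Hessian of f at 0 is [[0, 0], [0, 0]] with rank 0, so corank 2. A Groebner basis of the Jacobian ideal J(f) in C{s,t} is {s^3, s^2*t + 18*s^2 + 6*s*t + t^2/2, -216*s^2 + s*t^2 - 72*s*t - 6*t^2, 1944*s^2 + 648*s*t + t^3 + 54*t^2}; counting standard monomials gives mu = 6. Corank 2; j^3 = (6*s + t)^3 is a perfect cube, so E-series; the 4-jet and mu = 6 give E_6.

Type E_6, Milnor number mu = 6.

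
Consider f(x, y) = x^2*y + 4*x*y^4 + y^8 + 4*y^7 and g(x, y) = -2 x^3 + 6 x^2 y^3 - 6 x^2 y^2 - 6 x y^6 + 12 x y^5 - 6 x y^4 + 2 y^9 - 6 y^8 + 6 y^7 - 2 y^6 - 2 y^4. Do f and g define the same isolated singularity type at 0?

The Hessian of f at 0 is [[0, 0], [0, 0]] with rank 0, so corank 2. A Groebner basis of the Jacobian ideal J(f) in C{x,y} is {x^2*y^2, x^2*y + x^2/2 + x*y^3, x*y/2 + y^4, x^3}; counting standard monomials gives mu = 9. Corank 2; j^3 = x^2*y has shape L^2 M (L != M), so D-series; mu = 9 gives D_9. The Hessian of g at 0 is [[0, 0], [0, 0]] with rank 0, so corank 2. A Groebner basis of the Jacobian ideal J(g) in C{x,y} is {x^3, x^2*y, x^2/2 + x*y^2, y^3}; counting standard monomials gives mu = 6. Corank 2; j^3 = -2*x^3 is a perfect cube, so E-series; the 4-jet and mu = 6 give E_6. f is D_9 but g is E_6, hence not right-equivalent.

No.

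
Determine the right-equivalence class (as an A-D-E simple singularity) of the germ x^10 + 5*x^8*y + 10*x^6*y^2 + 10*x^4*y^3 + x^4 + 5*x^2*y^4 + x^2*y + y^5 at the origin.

The Hessian of f at 0 is [[0, 0], [0, 0]] with rank 0, so corank 2. A Groebner basis of the Jacobian ideal J(f) in C{x,y} is {x^2/5 + y^4, x^3, x*y}; counting standard monomials gives mu = 6. Corank 2; j^3 = x^2*y has shape L^2 M (L != M), so D-series; mu = 6 gives D_6.

D6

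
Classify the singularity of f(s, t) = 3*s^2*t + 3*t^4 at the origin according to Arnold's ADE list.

The Hessian of f at 0 is [[0, 0], [0, 0]] with rank 0, so corank 2. A Groebner basis of the Jacobian ideal J(f) in C{s,t} is {s^3, s^2/4 + t^3, s*t}; counting standard monomials gives mu = 5. Corank 2; j^3 = 3*s^2*t has shape L^2 M (L != M), so D-series; mu = 5 gives D_5.

D_5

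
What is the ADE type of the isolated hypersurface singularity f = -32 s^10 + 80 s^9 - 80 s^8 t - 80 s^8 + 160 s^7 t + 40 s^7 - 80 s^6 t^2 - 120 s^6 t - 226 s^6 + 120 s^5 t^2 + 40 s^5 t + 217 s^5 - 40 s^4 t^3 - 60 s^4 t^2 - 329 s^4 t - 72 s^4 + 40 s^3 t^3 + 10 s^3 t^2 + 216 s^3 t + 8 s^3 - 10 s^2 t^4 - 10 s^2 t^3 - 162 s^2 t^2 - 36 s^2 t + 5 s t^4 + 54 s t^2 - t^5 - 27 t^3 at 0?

E_{8}

The Hessian of f at 0 has rank 0. Corank 2; j^3 = (2*s - 3*t)^3 is a perfect cube, so E-series; the 5-jet and mu = 8 give E_8.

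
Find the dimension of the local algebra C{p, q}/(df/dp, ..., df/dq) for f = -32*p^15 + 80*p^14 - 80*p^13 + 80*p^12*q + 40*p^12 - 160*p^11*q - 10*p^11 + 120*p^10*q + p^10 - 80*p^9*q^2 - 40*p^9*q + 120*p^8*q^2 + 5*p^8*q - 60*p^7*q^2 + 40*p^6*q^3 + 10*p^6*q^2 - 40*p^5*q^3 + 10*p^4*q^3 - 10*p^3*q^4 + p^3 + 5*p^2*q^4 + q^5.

8

The Hessian of f at 0 has rank 0. Corank 2; j^3 = p^3 is a perfect cube, so E-series; the 5-jet and mu = 8 give E_8.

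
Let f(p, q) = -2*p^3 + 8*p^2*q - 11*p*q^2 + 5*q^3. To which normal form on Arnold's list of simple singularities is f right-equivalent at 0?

D4

The Hessian of f at 0 has rank 0. Corank 2; j^3 = -(p - q)*(2*p^2 - 6*p*q + 5*q^2) splits into three distinct lines over C (the quadratic factor has nonzero discriminant), so D_4.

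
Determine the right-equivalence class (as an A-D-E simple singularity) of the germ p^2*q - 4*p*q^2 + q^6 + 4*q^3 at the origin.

D_{7}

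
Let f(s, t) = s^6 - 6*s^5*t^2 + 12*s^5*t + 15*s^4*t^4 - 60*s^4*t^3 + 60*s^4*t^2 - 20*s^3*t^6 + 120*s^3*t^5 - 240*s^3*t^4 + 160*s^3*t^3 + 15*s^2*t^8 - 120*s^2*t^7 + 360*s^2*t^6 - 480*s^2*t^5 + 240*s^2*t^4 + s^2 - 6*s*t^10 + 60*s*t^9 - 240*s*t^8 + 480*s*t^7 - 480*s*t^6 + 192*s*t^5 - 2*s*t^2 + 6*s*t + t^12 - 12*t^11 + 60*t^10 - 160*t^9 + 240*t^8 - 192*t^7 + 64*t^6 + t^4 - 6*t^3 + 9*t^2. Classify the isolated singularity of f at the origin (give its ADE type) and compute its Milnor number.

Type A5, Milnor number mu = 5.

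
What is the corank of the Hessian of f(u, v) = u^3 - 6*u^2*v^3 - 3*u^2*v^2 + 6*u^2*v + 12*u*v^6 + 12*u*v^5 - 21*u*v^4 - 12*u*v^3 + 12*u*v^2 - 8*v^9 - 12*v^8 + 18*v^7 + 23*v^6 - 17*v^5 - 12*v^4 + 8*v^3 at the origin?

2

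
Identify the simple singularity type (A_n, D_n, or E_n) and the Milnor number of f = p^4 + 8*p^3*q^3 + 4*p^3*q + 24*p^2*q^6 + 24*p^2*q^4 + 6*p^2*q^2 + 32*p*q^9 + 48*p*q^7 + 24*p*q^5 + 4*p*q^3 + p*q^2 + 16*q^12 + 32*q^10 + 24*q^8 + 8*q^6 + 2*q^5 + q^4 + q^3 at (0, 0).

Type D_5, Milnor number mu = 5.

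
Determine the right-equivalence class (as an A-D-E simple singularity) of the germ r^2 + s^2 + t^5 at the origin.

The Hessian of f at 0 is [[2, 0, 0], [0, 0, 0], [0, 0, 2]] with rank 2, so corank 1. A Groebner basis of the Jacobian ideal J(f) in C{s,t,r} is {t^4, s, r}; counting standard monomials gives mu = 4. Corank 1: A-series; mu = 4 gives A_4.

A_{4}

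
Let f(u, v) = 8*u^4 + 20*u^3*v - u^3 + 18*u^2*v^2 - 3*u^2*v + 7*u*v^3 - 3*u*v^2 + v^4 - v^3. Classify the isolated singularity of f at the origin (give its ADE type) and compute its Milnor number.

Type E_7, Milnor number mu = 7.

The Hessian of f at 0 has rank 0. Corank 2; j^3 = -(u + v)^3 is a perfect cube, so E-series; the 4-jet and mu = 7 give E_7.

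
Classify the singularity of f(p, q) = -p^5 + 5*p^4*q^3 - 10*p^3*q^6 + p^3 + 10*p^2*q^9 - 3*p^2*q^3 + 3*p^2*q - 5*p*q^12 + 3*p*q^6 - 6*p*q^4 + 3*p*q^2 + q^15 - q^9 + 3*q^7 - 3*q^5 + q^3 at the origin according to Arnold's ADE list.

E_{8}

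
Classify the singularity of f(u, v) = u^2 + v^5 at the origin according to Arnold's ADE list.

The Hessian of f at 0 has rank 1. Corank 1: A-series; mu = 4 gives A_4.

A_4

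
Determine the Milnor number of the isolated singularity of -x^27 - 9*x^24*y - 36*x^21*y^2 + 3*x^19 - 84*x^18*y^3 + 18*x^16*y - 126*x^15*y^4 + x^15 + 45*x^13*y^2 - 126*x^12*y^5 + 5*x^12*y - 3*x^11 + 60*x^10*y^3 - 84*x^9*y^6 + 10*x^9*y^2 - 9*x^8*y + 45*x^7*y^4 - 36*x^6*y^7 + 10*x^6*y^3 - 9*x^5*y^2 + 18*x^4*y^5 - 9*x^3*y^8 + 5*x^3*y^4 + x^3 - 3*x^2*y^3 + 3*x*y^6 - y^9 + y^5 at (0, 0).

The Hessian of f at 0 is [[0, 0], [0, 0]] with rank 0, so corank 2. A Groebner basis of the Jacobian ideal J(f) in C{x,y} is {-x^2/2 + x*y^3, y^4, x^3, x^2*y}; counting standard monomials gives mu = 8. Corank 2; j^3 = x^3 is a perfect cube, so E-series; the 5-jet and mu = 8 give E_8.

8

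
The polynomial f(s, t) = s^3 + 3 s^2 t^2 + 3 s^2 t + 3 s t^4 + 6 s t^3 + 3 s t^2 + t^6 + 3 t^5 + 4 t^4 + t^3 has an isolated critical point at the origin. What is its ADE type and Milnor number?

The Hessian of f at 0 has rank 0. Corank 2; j^3 = (s + t)^3 is a perfect cube, so E-series; the 4-jet and mu = 6 give E_6.

Type E_{6}, Milnor number mu = 6.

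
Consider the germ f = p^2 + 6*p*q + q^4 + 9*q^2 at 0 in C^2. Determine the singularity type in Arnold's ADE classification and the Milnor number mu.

The Hessian of f at 0 has rank 1. Corank 1: A-series; mu = 3 gives A_3.

Type A_3, Milnor number mu = 3.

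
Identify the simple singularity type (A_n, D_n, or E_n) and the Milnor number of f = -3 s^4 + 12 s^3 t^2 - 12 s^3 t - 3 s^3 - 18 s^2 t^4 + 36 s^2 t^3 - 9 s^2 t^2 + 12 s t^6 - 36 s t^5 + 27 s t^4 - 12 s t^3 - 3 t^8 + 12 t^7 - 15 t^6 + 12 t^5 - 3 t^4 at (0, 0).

The Hessian of f at 0 has rank 0. Corank 2; j^3 = -3*s^3 is a perfect cube, so E-series; the 4-jet and mu = 6 give E_6.

Type E_{6}, Milnor number mu = 6.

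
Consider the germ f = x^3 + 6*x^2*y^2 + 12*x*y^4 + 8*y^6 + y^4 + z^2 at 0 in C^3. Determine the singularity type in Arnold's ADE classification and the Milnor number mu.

Type E_6, Milnor number mu = 6.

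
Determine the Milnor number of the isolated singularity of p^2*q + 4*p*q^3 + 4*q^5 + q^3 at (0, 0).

The Hessian of f at 0 is [[0, 0], [0, 0]] with rank 0, so corank 2. A Groebner basis of the Jacobian ideal J(f) in C{p,q} is {q^3, p^2 + 3*q^2, p*q}; counting standard monomials gives mu = 4. Corank 2; j^3 = q*(p^2 + q^2) splits into three distinct lines over C (the quadratic factor has nonzero discriminant), so D_4.

4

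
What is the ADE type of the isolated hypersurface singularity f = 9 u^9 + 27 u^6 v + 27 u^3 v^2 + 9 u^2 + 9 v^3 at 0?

A2

The Hessian of f at 0 is [[18, 0], [0, 0]] with rank 1, so corank 1. A Groebner basis of the Jacobian ideal J(f) in C{u,v} is {v^2, u}; counting standard monomials gives mu = 2. Corank 1: A-series; mu = 2 gives A_2.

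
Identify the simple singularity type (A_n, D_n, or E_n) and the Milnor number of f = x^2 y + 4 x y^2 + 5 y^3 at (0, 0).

The Hessian of f at 0 has rank 0. Corank 2; j^3 = y*(x^2 + 4*x*y + 5*y^2) splits into three distinct lines over C (the quadratic factor has nonzero discriminant), so D_4.

Type D4, Milnor number mu = 4.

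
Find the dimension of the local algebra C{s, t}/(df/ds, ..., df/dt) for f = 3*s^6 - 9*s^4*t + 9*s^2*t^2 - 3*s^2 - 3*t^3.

The Hessian of f at 0 is [[-6, 0], [0, 0]] with rank 1, so corank 1. A Groebner basis of the Jacobian ideal J(f) in C{s,t} is {t^2, s}; counting standard monomials gives mu = 2. Corank 1: A-series; mu = 2 gives A_2.

2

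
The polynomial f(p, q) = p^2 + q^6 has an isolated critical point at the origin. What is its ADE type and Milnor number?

The Hessian of f at 0 has rank 1. Corank 1: A-series; mu = 5 gives A_5.

Type A_5, Milnor number mu = 5.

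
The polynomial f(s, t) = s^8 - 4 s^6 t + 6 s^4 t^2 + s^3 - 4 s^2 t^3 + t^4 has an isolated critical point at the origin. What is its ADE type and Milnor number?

The Hessian of f at 0 has rank 0. Corank 2; j^3 = s^3 is a perfect cube, so E-series; the 4-jet and mu = 6 give E_6.

Type E6, Milnor number mu = 6.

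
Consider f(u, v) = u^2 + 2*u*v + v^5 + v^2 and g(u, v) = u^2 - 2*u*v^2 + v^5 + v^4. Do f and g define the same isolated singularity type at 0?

The Hessian of f at 0 is [[2, 2], [2, 2]] with rank 1, so corank 1. A Groebner basis of the Jacobian ideal J(f) in C{u,v} is {v^4, u + v}; counting standard monomials gives mu = 4. Corank 1: A-series; mu = 4 gives A_4. The Hessian of g at 0 is [[2, 0], [0, 0]] with rank 1, so corank 1. A Groebner basis of the Jacobian ideal J(g) in C{u,v} is {u^2, -u + v^2}; counting standard monomials gives mu = 4. Corank 1: A-series; mu = 4 gives A_4. Both have type A_4, hence right-equivalent.

Yes.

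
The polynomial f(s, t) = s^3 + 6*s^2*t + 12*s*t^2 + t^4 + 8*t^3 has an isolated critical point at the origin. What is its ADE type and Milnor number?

Type E_6, Milnor number mu = 6.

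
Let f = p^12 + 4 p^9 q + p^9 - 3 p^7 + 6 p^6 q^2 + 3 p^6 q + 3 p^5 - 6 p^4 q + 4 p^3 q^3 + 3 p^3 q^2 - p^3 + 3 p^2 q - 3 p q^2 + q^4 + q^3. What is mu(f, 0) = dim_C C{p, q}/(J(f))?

The Hessian of f at 0 has rank 0. Corank 2; j^3 = -(p - q)^3 is a perfect cube, so E-series; the 4-jet and mu = 6 give E_6.

6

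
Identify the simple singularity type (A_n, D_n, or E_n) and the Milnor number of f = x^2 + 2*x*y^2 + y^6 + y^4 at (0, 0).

Type A_{5}, Milnor number mu = 5.

The Hessian of f at 0 has rank 1. Corank 1: A-series; mu = 5 gives A_5.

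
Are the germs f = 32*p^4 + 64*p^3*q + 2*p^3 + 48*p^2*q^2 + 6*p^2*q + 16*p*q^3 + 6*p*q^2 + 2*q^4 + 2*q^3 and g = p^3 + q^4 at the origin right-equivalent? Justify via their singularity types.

Yes.

The Hessian of f at 0 has rank 0. Corank 2; j^3 = 2*(p + q)^3 is a perfect cube, so E-series; the 4-jet and mu = 6 give E_6. The Hessian of g at 0 has rank 0. Corank 2; j^3 = p^3 is a perfect cube, so E-series; the 4-jet and mu = 6 give E_6. Both have type E_6, hence right-equivalent.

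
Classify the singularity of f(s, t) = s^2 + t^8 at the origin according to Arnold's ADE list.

The Hessian of f at 0 is [[2, 0], [0, 0]] with rank 1, so corank 1. A Groebner basis of the Jacobian ideal J(f) in C{s,t} is {t^7, s}; counting standard monomials gives mu = 7. Corank 1: A-series; mu = 7 gives A_7.

A_7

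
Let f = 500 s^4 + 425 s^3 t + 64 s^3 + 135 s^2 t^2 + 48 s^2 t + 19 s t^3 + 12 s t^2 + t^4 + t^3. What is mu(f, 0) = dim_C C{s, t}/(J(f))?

7

The Hessian of f at 0 is [[0, 0], [0, 0]] with rank 0, so corank 2. A Groebner basis of the Jacobian ideal J(f) in C{s,t} is {196608*s^2/25 + 98304*s*t/25 + t^4 - 64*t^3/25 + 12288*t^2/25, s^3 + 432*s^2/25 + 216*s*t/25 + t^3/100 + 27*t^2/25, s^2*t - 1216*s^2/25 - 608*s*t/25 - 7*t^3/150 - 76*t^2/25, 512*s^2/5 + s*t^2 + 256*s*t/5 + 13*t^3/60 + 32*t^2/5}; counting standard monomials gives mu = 7. Corank 2; j^3 = (4*s + t)^3 is a perfect cube, so E-series; the 4-jet and mu = 7 give E_7.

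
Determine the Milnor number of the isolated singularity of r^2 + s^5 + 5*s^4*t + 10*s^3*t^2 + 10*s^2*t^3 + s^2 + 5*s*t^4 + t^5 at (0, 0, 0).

4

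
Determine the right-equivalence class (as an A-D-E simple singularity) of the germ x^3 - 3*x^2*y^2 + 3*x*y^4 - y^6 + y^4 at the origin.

E_6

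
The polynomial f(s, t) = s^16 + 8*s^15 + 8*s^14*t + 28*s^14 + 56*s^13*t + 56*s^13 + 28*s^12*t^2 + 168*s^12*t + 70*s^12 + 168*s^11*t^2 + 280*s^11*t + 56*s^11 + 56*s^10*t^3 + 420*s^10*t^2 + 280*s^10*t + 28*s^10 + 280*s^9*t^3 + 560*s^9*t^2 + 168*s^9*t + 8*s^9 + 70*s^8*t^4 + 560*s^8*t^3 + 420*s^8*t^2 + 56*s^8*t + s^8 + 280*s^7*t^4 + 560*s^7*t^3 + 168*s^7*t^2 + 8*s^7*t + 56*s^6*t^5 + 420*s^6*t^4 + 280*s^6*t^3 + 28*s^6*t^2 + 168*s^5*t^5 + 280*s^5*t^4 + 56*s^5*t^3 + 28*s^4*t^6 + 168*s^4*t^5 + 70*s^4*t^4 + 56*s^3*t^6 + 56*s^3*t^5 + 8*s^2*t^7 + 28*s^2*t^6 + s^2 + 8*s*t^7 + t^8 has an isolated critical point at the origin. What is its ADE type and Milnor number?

The Hessian of f at 0 is [[2, 0], [0, 0]] with rank 1, so corank 1. A Groebner basis of the Jacobian ideal J(f) in C{s,t} is {t^7, s}; counting standard monomials gives mu = 7. Corank 1: A-series; mu = 7 gives A_7.

Type A7, Milnor number mu = 7.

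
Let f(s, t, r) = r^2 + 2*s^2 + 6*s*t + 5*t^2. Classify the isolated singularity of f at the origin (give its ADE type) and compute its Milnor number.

The Hessian of f at 0 is [[4, 6, 0], [6, 10, 0], [0, 0, 2]] with rank 3, so corank 0. A Groebner basis of the Jacobian ideal J(f) in C{s,t,r} is {s, t, r}; counting standard monomials gives mu = 1. Corank 0: nondegenerate Morse point, so A_1.

Type A1, Milnor number mu = 1.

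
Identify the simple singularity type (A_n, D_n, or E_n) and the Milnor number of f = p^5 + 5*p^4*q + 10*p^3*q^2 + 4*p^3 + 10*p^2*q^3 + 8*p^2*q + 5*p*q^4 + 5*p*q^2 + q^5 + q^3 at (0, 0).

Type D_6, Milnor number mu = 6.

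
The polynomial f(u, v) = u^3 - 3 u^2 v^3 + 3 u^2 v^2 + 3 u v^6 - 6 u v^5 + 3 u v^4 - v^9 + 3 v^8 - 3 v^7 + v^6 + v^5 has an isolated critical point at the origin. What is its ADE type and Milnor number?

The Hessian of f at 0 has rank 0. Corank 2; j^3 = u^3 is a perfect cube, so E-series; the 5-jet and mu = 8 give E_8.

Type E_8, Milnor number mu = 8.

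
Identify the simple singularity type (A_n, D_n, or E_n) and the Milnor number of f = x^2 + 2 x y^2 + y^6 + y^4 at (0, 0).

The Hessian of f at 0 has rank 1. Corank 1: A-series; mu = 5 gives A_5.

Type A_5, Milnor number mu = 5.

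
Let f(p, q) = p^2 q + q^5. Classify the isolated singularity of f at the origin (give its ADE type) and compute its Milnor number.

The Hessian of f at 0 has rank 0. Corank 2; j^3 = p^2*q has shape L^2 M (L != M), so D-series; mu = 6 gives D_6.

Type D_{6}, Milnor number mu = 6.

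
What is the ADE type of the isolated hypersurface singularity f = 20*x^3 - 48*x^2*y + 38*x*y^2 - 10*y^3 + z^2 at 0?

The Hessian of f at 0 has rank 1. Corank 2; j^3 = 2*(x - y)*(10*x^2 - 14*x*y + 5*y^2) splits into three distinct lines over C (the quadratic factor has nonzero discriminant), so D_4.

D_4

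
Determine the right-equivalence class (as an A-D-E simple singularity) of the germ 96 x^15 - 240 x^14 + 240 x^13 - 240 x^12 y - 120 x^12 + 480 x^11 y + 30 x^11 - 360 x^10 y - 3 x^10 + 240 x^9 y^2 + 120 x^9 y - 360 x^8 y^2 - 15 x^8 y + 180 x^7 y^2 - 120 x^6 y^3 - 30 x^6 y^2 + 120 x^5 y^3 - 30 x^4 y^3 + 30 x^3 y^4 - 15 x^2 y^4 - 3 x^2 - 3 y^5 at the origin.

The Hessian of f at 0 has rank 1. Corank 1: A-series; mu = 4 gives A_4.

A_{4}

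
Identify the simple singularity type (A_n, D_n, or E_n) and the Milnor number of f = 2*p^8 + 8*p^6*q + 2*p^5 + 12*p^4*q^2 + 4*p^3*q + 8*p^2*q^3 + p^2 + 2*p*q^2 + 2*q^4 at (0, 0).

The Hessian of f at 0 has rank 1. Corank 1: A-series; mu = 3 gives A_3.

Type A3, Milnor number mu = 3.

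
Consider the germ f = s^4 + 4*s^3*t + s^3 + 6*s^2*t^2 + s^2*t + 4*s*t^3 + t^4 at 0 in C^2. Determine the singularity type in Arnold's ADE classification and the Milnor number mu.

Type D_{5}, Milnor number mu = 5.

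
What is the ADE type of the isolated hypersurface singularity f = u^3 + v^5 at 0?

E8

The Hessian of f at 0 is [[0, 0], [0, 0]] with rank 0, so corank 2. A Groebner basis of the Jacobian ideal J(f) in C{u,v} is {v^4, u^2}; counting standard monomials gives mu = 8. Corank 2; j^3 = u^3 is a perfect cube, so E-series; the 5-jet and mu = 8 give E_8.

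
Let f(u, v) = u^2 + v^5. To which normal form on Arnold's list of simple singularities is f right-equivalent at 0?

A_{4}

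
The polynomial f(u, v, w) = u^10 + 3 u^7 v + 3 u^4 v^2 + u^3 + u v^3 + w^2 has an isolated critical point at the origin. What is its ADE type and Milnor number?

The Hessian of f at 0 has rank 1. Corank 2; j^3 = u^3 is a perfect cube, so E-series; the 4-jet and mu = 7 give E_7.

Type E_{7}, Milnor number mu = 7.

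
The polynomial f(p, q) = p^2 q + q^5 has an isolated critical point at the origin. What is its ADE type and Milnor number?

The Hessian of f at 0 has rank 0. Corank 2; j^3 = p^2*q has shape L^2 M (L != M), so D-series; mu = 6 gives D_6.

Type D_{6}, Milnor number mu = 6.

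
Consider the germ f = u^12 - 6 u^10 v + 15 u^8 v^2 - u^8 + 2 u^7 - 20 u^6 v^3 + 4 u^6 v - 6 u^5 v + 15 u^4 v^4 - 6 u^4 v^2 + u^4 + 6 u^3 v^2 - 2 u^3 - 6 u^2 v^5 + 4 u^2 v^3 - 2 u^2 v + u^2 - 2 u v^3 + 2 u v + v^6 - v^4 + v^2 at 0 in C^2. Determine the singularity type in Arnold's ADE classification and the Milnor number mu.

Type A_3, Milnor number mu = 3.

The Hessian of f at 0 has rank 1. Corank 1: A-series; mu = 3 gives A_3.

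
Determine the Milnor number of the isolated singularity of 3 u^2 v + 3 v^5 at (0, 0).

6

The Hessian of f at 0 has rank 0. Corank 2; j^3 = 3*u^2*v has shape L^2 M (L != M), so D-series; mu = 6 gives D_6.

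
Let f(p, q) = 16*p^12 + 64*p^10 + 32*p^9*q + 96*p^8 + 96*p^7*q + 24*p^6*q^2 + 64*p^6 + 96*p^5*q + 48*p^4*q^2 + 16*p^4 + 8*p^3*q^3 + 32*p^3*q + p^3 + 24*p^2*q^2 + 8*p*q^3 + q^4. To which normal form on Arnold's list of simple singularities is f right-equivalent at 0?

E_{6}

The Hessian of f at 0 has rank 0. Corank 2; j^3 = p^3 is a perfect cube, so E-series; the 4-jet and mu = 6 give E_6.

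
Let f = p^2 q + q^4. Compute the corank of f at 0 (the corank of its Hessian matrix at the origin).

2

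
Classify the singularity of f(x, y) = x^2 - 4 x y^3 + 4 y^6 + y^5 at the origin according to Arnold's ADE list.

A4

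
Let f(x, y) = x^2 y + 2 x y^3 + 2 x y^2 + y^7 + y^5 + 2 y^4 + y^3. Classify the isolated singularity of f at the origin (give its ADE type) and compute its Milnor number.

The Hessian of f at 0 is [[0, 0], [0, 0]] with rank 0, so corank 2. A Groebner basis of the Jacobian ideal J(f) in C{x,y} is {x^2*y^2 - 2*x^2*y + x^2/7 - 20*x*y^2/7 + 8*x*y/7 + y^2, x^3 + 3*x^2*y - x^2/7 + 20*x*y^2/7 - 8*x*y/7 - y^2, x*y + y^3 + y^2}; counting standard monomials gives mu = 8. Corank 2; j^3 = y*(x + y)^2 has shape L^2 M (L != M), so D-series; mu = 8 gives D_8.

Type D_{8}, Milnor number mu = 8.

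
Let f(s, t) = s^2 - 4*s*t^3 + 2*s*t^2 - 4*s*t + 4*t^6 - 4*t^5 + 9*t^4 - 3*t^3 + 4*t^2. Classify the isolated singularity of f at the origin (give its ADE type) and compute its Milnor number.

Type A_2, Milnor number mu = 2.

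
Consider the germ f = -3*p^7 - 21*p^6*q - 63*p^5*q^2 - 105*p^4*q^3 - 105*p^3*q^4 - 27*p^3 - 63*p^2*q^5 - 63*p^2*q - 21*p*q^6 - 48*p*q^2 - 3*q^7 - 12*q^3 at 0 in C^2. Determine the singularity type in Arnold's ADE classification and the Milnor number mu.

Type D8, Milnor number mu = 8.

The Hessian of f at 0 has rank 0. Corank 2; j^3 = -3*(p + q)*(3*p + 2*q)^2 has shape L^2 M (L != M), so D-series; mu = 8 gives D_8.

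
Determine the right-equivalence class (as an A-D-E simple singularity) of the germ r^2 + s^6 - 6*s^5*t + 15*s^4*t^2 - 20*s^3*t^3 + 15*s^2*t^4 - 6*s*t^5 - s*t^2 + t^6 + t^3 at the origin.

D7

The Hessian of f at 0 is [[0, 0, 0], [0, 0, 0], [0, 0, 2]] with rank 1, so corank 2. A Groebner basis of the Jacobian ideal J(f) in C{s,t,r} is {s^5 - t^2/6, t^3, s*t - t^2, r}; counting standard monomials gives mu = 7. Corank 2; j^3 = -t^2*(s - t) has shape L^2 M (L != M), so D-series; mu = 7 gives D_7.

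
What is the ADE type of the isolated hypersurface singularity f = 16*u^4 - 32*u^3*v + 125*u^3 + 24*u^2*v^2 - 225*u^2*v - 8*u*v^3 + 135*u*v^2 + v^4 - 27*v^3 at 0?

E_{6}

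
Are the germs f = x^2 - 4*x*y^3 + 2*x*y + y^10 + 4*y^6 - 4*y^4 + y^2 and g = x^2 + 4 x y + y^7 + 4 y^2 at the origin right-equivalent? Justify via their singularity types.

No.

The Hessian of f at 0 has rank 1. Corank 1: A-series; mu = 9 gives A_9. The Hessian of g at 0 has rank 1. Corank 1: A-series; mu = 6 gives A_6. f is A_9 but g is A_6, hence not right-equivalent.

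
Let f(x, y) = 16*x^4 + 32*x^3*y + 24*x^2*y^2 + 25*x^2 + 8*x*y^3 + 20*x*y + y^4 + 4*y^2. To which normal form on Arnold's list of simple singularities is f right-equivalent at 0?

The Hessian of f at 0 has rank 1. Corank 1: A-series; mu = 3 gives A_3.

A3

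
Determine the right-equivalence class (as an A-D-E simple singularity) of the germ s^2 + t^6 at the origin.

The Hessian of f at 0 has rank 1. Corank 1: A-series; mu = 5 gives A_5.

A5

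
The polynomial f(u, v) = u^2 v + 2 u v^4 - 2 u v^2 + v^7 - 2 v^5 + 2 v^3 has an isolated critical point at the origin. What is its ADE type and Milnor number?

Type D_4, Milnor number mu = 4.

The Hessian of f at 0 has rank 0. Corank 2; j^3 = v*(u^2 - 2*u*v + 2*v^2) splits into three distinct lines over C (the quadratic factor has nonzero discriminant), so D_4.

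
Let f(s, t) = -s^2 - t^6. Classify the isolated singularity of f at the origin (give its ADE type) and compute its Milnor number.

The Hessian of f at 0 is [[-2, 0], [0, 0]] with rank 1, so corank 1. A Groebner basis of the Jacobian ideal J(f) in C{s,t} is {t^5, s}; counting standard monomials gives mu = 5. Corank 1: A-series; mu = 5 gives A_5.

Type A_{5}, Milnor number mu = 5.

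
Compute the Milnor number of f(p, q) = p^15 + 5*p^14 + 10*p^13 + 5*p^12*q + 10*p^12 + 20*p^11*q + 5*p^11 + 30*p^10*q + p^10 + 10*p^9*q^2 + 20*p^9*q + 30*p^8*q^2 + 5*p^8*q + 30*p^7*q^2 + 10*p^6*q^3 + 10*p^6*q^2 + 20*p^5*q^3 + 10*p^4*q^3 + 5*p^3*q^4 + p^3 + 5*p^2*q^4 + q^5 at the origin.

8

The Hessian of f at 0 has rank 0. Corank 2; j^3 = p^3 is a perfect cube, so E-series; the 5-jet and mu = 8 give E_8.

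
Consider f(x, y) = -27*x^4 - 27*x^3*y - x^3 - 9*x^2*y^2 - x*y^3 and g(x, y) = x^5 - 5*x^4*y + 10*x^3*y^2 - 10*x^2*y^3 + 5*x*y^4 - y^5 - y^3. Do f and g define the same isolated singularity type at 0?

The Hessian of f at 0 is [[0, 0], [0, 0]] with rank 0, so corank 2. A Groebner basis of the Jacobian ideal J(f) in C{x,y} is {x^2/3 + y^4 + y^3/9, x^3, x^2*y - x^2/9 - y^3/27, 2*x^2/3 + x*y^2 + 2*y^3/9}; counting standard monomials gives mu = 7. Corank 2; j^3 = -x^3 is a perfect cube, so E-series; the 4-jet and mu = 7 give E_7. The Hessian of g at 0 is [[0, 0], [0, 0]] with rank 0, so corank 2. A Groebner basis of the Jacobian ideal J(g) in C{x,y} is {x^4 - 4*x^3*y, y^2}; counting standard monomials gives mu = 8. Corank 2; j^3 = -y^3 is a perfect cube, so E-series; the 5-jet and mu = 8 give E_8. f is E_7 but g is E_8, hence not right-equivalent.

No.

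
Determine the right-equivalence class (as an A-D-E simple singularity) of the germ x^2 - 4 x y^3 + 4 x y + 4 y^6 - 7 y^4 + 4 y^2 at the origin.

The Hessian of f at 0 is [[2, 4], [4, 8]] with rank 1, so corank 1. A Groebner basis of the Jacobian ideal J(f) in C{x,y} is {y^3, x + 2*y}; counting standard monomials gives mu = 3. Corank 1: A-series; mu = 3 gives A_3.

A3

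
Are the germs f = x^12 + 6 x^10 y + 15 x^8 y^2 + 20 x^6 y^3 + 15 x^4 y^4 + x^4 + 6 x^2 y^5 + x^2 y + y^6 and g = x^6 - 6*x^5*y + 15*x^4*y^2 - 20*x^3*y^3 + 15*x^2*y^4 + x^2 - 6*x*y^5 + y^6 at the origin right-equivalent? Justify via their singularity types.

No.

The Hessian of f at 0 has rank 0. Corank 2; j^3 = x^2*y has shape L^2 M (L != M), so D-series; mu = 7 gives D_7. The Hessian of g at 0 has rank 1. Corank 1: A-series; mu = 5 gives A_5. f is D_7 but g is A_5, hence not right-equivalent.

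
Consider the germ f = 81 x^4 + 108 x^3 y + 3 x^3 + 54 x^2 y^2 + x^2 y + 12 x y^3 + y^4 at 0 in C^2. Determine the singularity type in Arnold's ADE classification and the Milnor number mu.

Type D_5, Milnor number mu = 5.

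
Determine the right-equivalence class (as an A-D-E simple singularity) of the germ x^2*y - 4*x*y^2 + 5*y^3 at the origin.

The Hessian of f at 0 is [[0, 0], [0, 0]] with rank 0, so corank 2. A Groebner basis of the Jacobian ideal J(f) in C{x,y} is {y^3, x^2 - y^2, x*y - 2*y^2}; counting standard monomials gives mu = 4. Corank 2; j^3 = y*(x^2 - 4*x*y + 5*y^2) splits into three distinct lines over C (the quadratic factor has nonzero discriminant), so D_4.

D_4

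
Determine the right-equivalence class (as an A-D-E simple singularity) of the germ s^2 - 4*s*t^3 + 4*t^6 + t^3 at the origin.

The Hessian of f at 0 is [[2, 0], [0, 0]] with rank 1, so corank 1. A Groebner basis of the Jacobian ideal J(f) in C{s,t} is {t^2, s}; counting standard monomials gives mu = 2. Corank 1: A-series; mu = 2 gives A_2.

A2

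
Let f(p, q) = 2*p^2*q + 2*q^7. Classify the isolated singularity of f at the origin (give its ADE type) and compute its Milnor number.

The Hessian of f at 0 is [[0, 0], [0, 0]] with rank 0, so corank 2. A Groebner basis of the Jacobian ideal J(f) in C{p,q} is {p^2/7 + q^6, p^3, p*q}; counting standard monomials gives mu = 8. Corank 2; j^3 = 2*p^2*q has shape L^2 M (L != M), so D-series; mu = 8 gives D_8.

Type D_{8}, Milnor number mu = 8.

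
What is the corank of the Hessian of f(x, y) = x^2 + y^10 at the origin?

1

The Hessian at 0 is [[2, 0], [0, 0]] of rank 1; hence corank 1.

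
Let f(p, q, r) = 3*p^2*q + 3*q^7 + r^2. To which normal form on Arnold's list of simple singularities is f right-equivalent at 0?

The Hessian of f at 0 has rank 1. Corank 2; j^3 = 3*p^2*q has shape L^2 M (L != M), so D-series; mu = 8 gives D_8.

D_{8}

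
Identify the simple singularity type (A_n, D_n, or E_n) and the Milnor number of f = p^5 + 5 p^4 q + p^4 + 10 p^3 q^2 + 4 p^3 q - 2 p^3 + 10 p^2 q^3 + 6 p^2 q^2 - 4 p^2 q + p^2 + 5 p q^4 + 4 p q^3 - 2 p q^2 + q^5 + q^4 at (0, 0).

The Hessian of f at 0 is [[2, 0], [0, 0]] with rank 1, so corank 1. A Groebner basis of the Jacobian ideal J(f) in C{p,q} is {-p/2 + q^3 + q^2/2, p^2, p*q - p/2 + q^2/2}; counting standard monomials gives mu = 4. Corank 1: A-series; mu = 4 gives A_4.

Type A_4, Milnor number mu = 4.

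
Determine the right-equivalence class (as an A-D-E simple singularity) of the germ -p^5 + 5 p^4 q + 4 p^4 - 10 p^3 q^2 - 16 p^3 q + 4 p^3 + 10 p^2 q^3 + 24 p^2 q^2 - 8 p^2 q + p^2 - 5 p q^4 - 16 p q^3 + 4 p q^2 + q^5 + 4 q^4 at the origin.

A_{4}

The Hessian of f at 0 has rank 1. Corank 1: A-series; mu = 4 gives A_4.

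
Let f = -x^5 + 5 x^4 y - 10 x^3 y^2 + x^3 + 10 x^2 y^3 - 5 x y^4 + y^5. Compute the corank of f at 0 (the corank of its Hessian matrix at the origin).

Hessian at 0 has rank 0.

2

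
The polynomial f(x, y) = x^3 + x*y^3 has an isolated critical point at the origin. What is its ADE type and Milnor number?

Type E_7, Milnor number mu = 7.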